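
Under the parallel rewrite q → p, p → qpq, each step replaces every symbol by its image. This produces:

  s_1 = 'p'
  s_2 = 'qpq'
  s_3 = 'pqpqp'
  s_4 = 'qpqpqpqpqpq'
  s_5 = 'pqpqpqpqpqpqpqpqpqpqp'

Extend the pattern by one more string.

Rewriting the 21 symbols of pqpqpqpqpqpqpqpqpqpqp one by one yields qpq p qpq p qpq p qpq p qpq p qpq p qpq p qpq p qpq p qpq p qpq; concatenated:

qpqpqpqpqpqpqpqpqpqpqpqpqpqpqpqpqpqpqpqpqpq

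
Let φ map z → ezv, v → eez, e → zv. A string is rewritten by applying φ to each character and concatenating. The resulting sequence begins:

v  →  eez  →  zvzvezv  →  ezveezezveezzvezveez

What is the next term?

Applying the rule to each of the 20 symbols of ezveezezveezzvezveez gives the pieces zv ezv eez zv zv ezv zv ezv eez zv zv ezv ezv eez zv ezv eez zv zv ezv, which concatenate to the answer.

zvezveezzvzvezvzvezveezzvzvezvezveezzvezveezzvzvezv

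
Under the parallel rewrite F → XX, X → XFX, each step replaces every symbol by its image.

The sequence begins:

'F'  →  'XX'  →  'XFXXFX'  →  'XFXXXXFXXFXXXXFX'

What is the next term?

Rewriting the 16 symbols of XFXXXXFXXFXXXXFX one by one yields XFX XX XFX XFX XFX XFX XX XFX XFX XX XFX XFX XFX XFX XX XFX; concatenated:

XFXXXXFXXFXXFXXFXXXXFXXFXXXXFXXFXXFXXFXXXXFX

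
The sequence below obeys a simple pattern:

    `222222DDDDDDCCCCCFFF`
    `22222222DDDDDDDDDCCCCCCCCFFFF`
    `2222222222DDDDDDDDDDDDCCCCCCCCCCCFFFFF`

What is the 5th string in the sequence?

Term n consists of 2n+2 2's, followed by 3n D's, followed by 3n-1 C's, followed by n+1 F's, where the shown terms are n = 2, 3, 4.
At n = 6 the blocks have lengths 14, 18, 17, 7.

22222222222222DDDDDDDDDDDDDDDDDDCCCCCCCCCCCCCCCCCFFFFFFF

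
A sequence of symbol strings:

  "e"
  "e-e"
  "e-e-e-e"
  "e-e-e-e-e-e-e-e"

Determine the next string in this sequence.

s(k+1) = s(k)·-·s(k) — each term doubles the last with '-' between the halves.
Doubling e-e-e-e-e-e-e-e with '-' between the halves:

e-e-e-e-e-e-e-e-e-e-e-e-e-e-e-e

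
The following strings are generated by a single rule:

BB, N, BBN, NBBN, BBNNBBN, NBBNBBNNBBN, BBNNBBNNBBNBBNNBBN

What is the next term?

This is a Fibonacci-style word recurrence s(k) = s(k−2)·s(k−1): e.g. BB·N = BBN.
So term 8 is NBBNBBNNBBN·BBNNBBNNBBNBBNNBBN.

NBBNBBNNBBNBBNNBBNNBBNBBNNBBN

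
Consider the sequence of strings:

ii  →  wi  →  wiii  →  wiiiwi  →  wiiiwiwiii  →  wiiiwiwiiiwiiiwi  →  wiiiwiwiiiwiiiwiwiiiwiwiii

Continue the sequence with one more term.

wiiiwiwiiiwiiiwiwiiiwiwiiiwiiiwiwiiiwiiiwi

This is a Fibonacci-style word recurrence s(k) = s(k−1)·s(k−2): e.g. wi·ii = wiii.
Continuing: wiiiwiwiiiwiiiwiwiiiwiwiii · wiiiwiwiiiwiiiwi gives term 8.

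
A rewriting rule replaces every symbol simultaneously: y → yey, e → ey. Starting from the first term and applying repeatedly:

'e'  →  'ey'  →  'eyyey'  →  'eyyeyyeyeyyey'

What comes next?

Replace each of the 13 characters of eyyeyyeyeyyey in place — ey yey yey ey yey yey ey yey ey yey yey ey yey — and concatenate.

eyyeyyeyeyyeyyeyeyyeyeyyeyyeyeyyey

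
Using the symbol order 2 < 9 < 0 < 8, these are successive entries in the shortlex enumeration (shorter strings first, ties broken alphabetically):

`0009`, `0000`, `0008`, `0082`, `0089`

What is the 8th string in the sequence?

0822

Stepping forward 3 times from 0089: 0089 → 0080 → 0088, then the target.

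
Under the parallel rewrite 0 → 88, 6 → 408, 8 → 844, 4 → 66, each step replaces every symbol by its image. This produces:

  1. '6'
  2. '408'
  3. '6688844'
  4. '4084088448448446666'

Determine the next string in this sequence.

66888446688844844666684466668446666408408408408

φ(4084088448448446666) expands symbol-by-symbol to 66 88 844 66 88 844 844 66 66 844 66 66 844 66 66 408 408 408 408; joining the 19 pieces gives the next term.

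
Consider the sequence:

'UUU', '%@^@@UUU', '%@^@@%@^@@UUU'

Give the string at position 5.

Each term is the previous one with %@^@@ prepended.
From %@^@@%@^@@UUU, 2 further steps: %@^@@%@^@@UUU → %@^@@%@^@@%@^@@UUU → (answer).

%@^@@%@^@@%@^@@%@^@@UUU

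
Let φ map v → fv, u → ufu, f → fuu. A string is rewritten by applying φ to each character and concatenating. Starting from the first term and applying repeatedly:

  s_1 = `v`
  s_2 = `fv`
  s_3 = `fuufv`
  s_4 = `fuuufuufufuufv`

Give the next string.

Rewriting the 14 symbols of fuuufuufufuufv one by one yields fuu ufu ufu ufu fuu ufu ufu fuu ufu fuu ufu ufu fuu fv; concatenated:

fuuufuufuufufuuufuufufuuufufuuufuufufuufv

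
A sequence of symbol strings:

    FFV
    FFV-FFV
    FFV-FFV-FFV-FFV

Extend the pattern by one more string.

Every step duplicates the string with '-' between the halves.
Doubling FFV-FFV-FFV-FFV with '-' between the halves:

FFV-FFV-FFV-FFV-FFV-FFV-FFV-FFV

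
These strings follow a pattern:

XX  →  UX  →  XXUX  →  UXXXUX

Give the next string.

From term 3 onward, concatenate the second-to-last term with the last: XX·UX = XXUX, UX·XXUX = UXXXUX, …
So term 5 is XXUX·UXXXUX.

XXUXUXXXUX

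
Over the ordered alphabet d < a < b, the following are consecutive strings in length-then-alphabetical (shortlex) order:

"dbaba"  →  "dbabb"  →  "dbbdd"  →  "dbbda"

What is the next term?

Treat dbbda as a base-3 numeral over the given alphabet and add one, carrying through any trailing b's.

dbbdb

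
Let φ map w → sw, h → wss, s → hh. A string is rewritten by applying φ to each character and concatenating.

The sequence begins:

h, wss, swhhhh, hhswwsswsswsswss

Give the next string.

Replace each of the 16 characters of hhswwsswsswsswss in place — wss wss hh sw sw hh hh sw hh hh sw hh hh sw hh hh — and concatenate.

wsswsshhswswhhhhswhhhhswhhhhswhhhh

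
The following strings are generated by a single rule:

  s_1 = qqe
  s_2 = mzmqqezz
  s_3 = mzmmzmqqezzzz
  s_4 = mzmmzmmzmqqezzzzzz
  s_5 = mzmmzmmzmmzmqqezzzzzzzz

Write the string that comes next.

s(k+1) = mzm·s(k)·zz, so each term gains mzm as a prefix and zz as a suffix.
One more step from mzmmzmmzmmzmqqezzzzzzzz gives the answer.

mzmmzmmzmmzmmzmqqezzzzzzzzzz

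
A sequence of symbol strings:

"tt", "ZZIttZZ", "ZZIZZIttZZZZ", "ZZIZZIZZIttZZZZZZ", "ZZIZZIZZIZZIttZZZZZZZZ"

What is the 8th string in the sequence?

s(k+1) = ZZI·s(k)·ZZ, so each term gains ZZI as a prefix and ZZ as a suffix.
From ZZIZZIZZIZZIttZZZZZZZZ, 3 further steps: ZZIZZIZZIZZIttZZZZZZZZ → ZZIZZIZZIZZIZZIttZZZZZZZZZZ → ZZIZZIZZIZZIZZIZZIttZZZZZZZZZZZZ → (answer).

ZZIZZIZZIZZIZZIZZIZZIttZZZZZZZZZZZZZZ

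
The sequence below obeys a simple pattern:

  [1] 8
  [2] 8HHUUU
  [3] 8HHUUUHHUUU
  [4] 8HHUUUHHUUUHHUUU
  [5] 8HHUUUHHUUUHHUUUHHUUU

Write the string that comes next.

Every step adds HHUUU to the end: s(k+1) = s(k)·HHUUU.
One more step from 8HHUUUHHUUUHHUUUHHUUU gives the answer.

8HHUUUHHUUUHHUUUHHUUUHHUUU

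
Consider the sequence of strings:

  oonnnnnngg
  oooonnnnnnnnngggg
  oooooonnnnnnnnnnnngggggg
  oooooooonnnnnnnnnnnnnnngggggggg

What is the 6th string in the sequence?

Each string has the form o^{2n} n^{3n+3} g^{2n} (n = 1, 2, …).
Setting n = 6 gives 12, 21, 12 characters in each block.

oooooooooooonnnnnnnnnnnnnnnnnnnnngggggggggggg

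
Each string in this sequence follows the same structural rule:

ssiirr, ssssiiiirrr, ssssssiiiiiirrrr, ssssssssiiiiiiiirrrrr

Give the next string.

ssssssssssiiiiiiiiiirrrrrr

Each string has the form s^{2n} i^{2n} r^{n+1} (n = 1, 2, …).
At n = 5 the blocks have lengths 10, 10, 6.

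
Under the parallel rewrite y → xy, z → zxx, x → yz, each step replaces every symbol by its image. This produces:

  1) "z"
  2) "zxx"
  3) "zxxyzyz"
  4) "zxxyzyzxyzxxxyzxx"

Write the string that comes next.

Rewriting the 17 symbols of zxxyzyzxyzxxxyzxx one by one yields zxx yz yz xy zxx xy zxx yz xy zxx yz yz yz xy zxx yz yz; concatenated:

zxxyzyzxyzxxxyzxxyzxyzxxyzyzyzxyzxxyzyz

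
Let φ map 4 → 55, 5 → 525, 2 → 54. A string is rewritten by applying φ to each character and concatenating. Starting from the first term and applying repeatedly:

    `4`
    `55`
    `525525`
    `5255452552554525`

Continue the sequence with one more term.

525545255255552554525525545255255552554525

Replace each of the 16 characters of 5255452552554525 in place — 525 54 525 525 55 525 54 525 525 54 525 525 55 525 54 525 — and concatenate.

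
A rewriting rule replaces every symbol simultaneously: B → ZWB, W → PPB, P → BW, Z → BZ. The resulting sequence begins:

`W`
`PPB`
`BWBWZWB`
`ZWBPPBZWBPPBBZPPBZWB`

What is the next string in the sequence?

BZPPBZWBBWBWZWBBZPPBZWBBWBWZWBZWBBZBWBWZWBBZPPBZWB

Applying the rule to each of the 20 symbols of ZWBPPBZWBPPBBZPPBZWB gives the pieces BZ PPB ZWB BW BW ZWB BZ PPB ZWB BW BW ZWB ZWB BZ BW BW ZWB BZ PPB ZWB, which concatenate to the answer.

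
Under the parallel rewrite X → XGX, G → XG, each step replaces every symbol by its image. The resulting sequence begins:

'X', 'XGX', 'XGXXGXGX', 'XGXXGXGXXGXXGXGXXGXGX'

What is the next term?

Applying the rule to each of the 21 symbols of XGXXGXGXXGXXGXGXXGXGX gives the pieces XGX XG XGX XGX XG XGX XG XGX XGX XG XGX XGX XG XGX XG XGX XGX XG XGX XG XGX, which concatenate to the answer.

XGXXGXGXXGXXGXGXXGXGXXGXXGXGXXGXXGXGXXGXGXXGXXGXGXXGXGX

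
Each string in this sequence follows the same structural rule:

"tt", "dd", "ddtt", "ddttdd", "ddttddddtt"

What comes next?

This is a Fibonacci-style word recurrence s(k) = s(k−1)·s(k−2): e.g. dd·tt = ddtt.
Continuing: ddttddddtt · ddttdd gives term 6.

ddttddddttddttdd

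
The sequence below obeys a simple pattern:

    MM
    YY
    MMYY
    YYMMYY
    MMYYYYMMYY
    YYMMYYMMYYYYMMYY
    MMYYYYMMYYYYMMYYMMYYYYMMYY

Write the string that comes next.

YYMMYYMMYYYYMMYYMMYYYYMMYYYYMMYYMMYYYYMMYY

Each term (from the third on) is the two preceding terms concatenated in order: term 3 = MM·YY = MMYY.
Continuing: YYMMYYMMYYYYMMYY · MMYYYYMMYYYYMMYYMMYYYYMMYY gives term 8.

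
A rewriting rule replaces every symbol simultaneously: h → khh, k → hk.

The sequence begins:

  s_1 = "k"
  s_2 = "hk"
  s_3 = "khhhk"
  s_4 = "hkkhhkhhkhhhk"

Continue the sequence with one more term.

khhhkhkkhhkhhhkkhhkhhhkkhhkhhkhhhk

φ(hkkhhkhhkhhhk) expands symbol-by-symbol to khh hk hk khh khh hk khh khh hk khh khh khh hk; joining the 13 pieces gives the next term.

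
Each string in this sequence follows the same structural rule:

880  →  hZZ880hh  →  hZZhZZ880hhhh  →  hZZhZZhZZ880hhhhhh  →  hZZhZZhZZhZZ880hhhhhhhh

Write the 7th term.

hZZhZZhZZhZZhZZhZZ880hhhhhhhhhhhh

s(k+1) = hZZ·s(k)·hh, so each term gains hZZ as a prefix and hh as a suffix.
From hZZhZZhZZhZZ880hhhhhhhh, 2 further steps: hZZhZZhZZhZZ880hhhhhhhh → hZZhZZhZZhZZhZZ880hhhhhhhhhh → (answer).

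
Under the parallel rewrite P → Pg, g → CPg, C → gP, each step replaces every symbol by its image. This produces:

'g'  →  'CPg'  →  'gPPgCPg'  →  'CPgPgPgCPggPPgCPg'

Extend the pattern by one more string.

φ(CPgPgPgCPggPPgCPg) expands symbol-by-symbol to gP Pg CPg Pg CPg Pg CPg gP Pg CPg CPg Pg Pg CPg gP Pg CPg; joining the 17 pieces gives the next term.

gPPgCPgPgCPgPgCPggPPgCPgCPgPgPgCPggPPgCPg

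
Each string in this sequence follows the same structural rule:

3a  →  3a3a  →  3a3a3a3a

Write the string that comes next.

Each string is two copies of the previous one concatenated.
One more doubling of 3a3a3a3a gives the answer.

3a3a3a3a3a3a3a3a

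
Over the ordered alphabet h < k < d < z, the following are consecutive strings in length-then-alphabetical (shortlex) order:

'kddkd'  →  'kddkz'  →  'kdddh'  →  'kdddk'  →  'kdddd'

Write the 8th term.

kddzk

Stepping forward 3 times from kdddd: kdddd → kdddz → kddzh, then the target.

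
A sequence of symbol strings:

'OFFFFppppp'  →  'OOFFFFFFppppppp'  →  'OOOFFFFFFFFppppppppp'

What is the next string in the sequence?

The n-th term is n-1 O's then 2n F's then 2n+1 p's, where the shown terms are n = 2, 3, 4.
At n = 5 the blocks have lengths 4, 10, 11.

OOOOFFFFFFFFFFppppppppppp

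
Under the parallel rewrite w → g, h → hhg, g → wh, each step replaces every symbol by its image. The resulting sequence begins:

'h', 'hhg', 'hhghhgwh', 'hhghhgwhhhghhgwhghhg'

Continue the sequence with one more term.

hhghhgwhhhghhgwhghhghhghhgwhhhghhgwhghhgwhhhghhgwh

Replace each of the 20 characters of hhghhgwhhhghhgwhghhg in place — hhg hhg wh hhg hhg wh g hhg hhg hhg wh hhg hhg wh g hhg wh hhg hhg wh — and concatenate.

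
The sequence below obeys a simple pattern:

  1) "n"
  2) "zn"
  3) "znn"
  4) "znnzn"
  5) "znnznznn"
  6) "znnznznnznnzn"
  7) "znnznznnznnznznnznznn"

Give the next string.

Each term (from the third on) is the previous term followed by the one before it: term 3 = zn·n = znn.
Continuing: znnznznnznnznznnznznn · znnznznnznnzn gives term 8.

znnznznnznnznznnznznnznnznznnznnzn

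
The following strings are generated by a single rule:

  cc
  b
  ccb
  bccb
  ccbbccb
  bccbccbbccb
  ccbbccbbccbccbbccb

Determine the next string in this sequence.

bccbccbbccbccbbccbbccbccbbccb

From term 3 onward, concatenate the second-to-last term with the last: cc·b = ccb, b·ccb = bccb, …
Continuing: bccbccbbccb · ccbbccbbccbccbbccb gives term 8.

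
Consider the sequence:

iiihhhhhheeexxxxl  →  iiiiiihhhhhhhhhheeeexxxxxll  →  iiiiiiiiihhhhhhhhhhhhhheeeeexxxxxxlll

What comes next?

iiiiiiiiiiiihhhhhhhhhhhhhhhhhheeeeeexxxxxxxllll

Term n consists of 3n i's, followed by 4n+2 h's, followed by n+2 e's, followed by n+3 x's, followed by n l's (n = 1, 2, …).
Setting n = 4 gives 12, 18, 6, 7, 4 characters in each block.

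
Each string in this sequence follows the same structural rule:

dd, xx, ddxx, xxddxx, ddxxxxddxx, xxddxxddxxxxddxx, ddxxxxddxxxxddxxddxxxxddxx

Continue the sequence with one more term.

From term 3 onward, concatenate the second-to-last term with the last: dd·xx = ddxx, xx·ddxx = xxddxx, …
The next term joins xxddxxddxxxxddxx and ddxxxxddxxxxddxxddxxxxddxx.

xxddxxddxxxxddxxddxxxxddxxxxddxxddxxxxddxx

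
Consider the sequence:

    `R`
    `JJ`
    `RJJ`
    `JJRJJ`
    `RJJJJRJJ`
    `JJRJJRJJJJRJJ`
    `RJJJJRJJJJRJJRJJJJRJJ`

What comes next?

Each term (from the third on) is the two preceding terms concatenated in order: term 3 = R·JJ = RJJ.
Continuing: JJRJJRJJJJRJJ · RJJJJRJJJJRJJRJJJJRJJ gives term 8.

JJRJJRJJJJRJJRJJJJRJJJJRJJRJJJJRJJ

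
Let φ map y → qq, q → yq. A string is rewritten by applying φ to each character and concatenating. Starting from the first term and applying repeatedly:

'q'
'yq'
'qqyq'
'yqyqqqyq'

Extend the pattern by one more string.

qqyqqqyqyqyqqqyq

Rewriting each symbol of yqyqqqyq: y→qq, q→yq, y→qq, q→yq, q→yq, q→yq, y→qq, q→yq, which concatenates to qq yq qq yq yq yq qq yq.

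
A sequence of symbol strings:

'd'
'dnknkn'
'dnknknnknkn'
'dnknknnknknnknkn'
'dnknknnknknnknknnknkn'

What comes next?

dnknknnknknnknknnknknnknkn

The strings grow by a fixed suffix nknkn each time.
So the next term is dnknknnknknnknknnknkn·nknkn.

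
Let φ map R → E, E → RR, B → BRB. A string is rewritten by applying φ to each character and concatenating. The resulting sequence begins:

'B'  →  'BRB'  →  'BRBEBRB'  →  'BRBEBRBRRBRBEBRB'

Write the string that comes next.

BRBEBRBRRBRBEBRBEEBRBEBRBRRBRBEBRB

φ(BRBEBRBRRBRBEBRB) expands symbol-by-symbol to BRB E BRB RR BRB E BRB E E BRB E BRB RR BRB E BRB; joining the 16 pieces gives the next term.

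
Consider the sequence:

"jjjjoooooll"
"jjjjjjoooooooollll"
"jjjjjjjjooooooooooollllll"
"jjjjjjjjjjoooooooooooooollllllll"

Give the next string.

jjjjjjjjjjjjooooooooooooooooollllllllll

Term n consists of 2n j's, followed by 3n-1 o's, followed by 2n-2 l's, where the shown terms are n = 2, 3, 4, 5.
For the next term, n = 6, so the run lengths are 12, 17, 10.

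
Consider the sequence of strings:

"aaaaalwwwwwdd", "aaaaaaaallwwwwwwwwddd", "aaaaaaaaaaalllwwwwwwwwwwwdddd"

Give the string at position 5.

Reading off run lengths: a runs 5, 8, 11; l runs 1, 2, 3; w runs 5, 8, 11; d runs 2, 3, 4 — each is linear in n (n = 1, 2, …).
For term 5, n = 5, so the run lengths are 17, 5, 17, 6.

aaaaaaaaaaaaaaaaalllllwwwwwwwwwwwwwwwwwdddddd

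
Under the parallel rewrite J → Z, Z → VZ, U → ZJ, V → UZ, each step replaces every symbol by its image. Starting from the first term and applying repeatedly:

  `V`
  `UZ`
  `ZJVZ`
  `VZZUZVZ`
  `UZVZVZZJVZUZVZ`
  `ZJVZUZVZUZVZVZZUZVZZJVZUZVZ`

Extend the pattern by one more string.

VZZUZVZZJVZUZVZZJVZUZVZUZVZVZZJVZUZVZVZZUZVZZJVZUZVZ

φ(ZJVZUZVZUZVZVZZUZVZZJVZUZVZ) expands symbol-by-symbol to VZ Z UZ VZ ZJ VZ UZ VZ ZJ VZ UZ VZ UZ VZ VZ ZJ VZ UZ VZ VZ Z UZ VZ ZJ VZ UZ VZ; joining the 27 pieces gives the next term.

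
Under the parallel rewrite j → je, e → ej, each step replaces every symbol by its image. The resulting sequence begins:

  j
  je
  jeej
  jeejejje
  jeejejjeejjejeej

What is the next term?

jeejejjeejjejeejejjejeejjeejejje

φ(jeejejjeejjejeej) expands symbol-by-symbol to je ej ej je ej je je ej ej je je ej je ej ej je; joining the 16 pieces gives the next term.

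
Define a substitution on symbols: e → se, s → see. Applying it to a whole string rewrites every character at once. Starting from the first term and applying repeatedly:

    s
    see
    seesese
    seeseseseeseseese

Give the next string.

Rewriting the 17 symbols of seeseseseeseseese one by one yields see se se see se see se see se se see se see se se see se; concatenated:

seeseseseeseseeseseeseseseeseseeseseseese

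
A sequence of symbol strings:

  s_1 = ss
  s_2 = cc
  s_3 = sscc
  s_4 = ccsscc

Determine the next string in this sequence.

ssccccsscc

This is a Fibonacci-style word recurrence s(k) = s(k−2)·s(k−1): e.g. ss·cc = sscc.
The next term joins sscc and ccsscc.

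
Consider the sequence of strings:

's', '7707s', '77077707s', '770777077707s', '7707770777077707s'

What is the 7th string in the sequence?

Each term is the previous one with 7707 prepended.
From 7707770777077707s, 2 further steps: 7707770777077707s → 77077707770777077707s → (answer).

770777077707770777077707s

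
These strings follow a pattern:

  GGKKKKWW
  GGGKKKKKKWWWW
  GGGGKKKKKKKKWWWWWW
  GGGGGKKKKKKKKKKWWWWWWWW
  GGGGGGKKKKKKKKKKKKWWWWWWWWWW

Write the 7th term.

The n-th term is n+1 G's then 2n+2 K's then 2n W's (n = 1, 2, …).
Setting n = 7 gives 8, 16, 14 characters in each block.

GGGGGGGGKKKKKKKKKKKKKKKKWWWWWWWWWWWWWW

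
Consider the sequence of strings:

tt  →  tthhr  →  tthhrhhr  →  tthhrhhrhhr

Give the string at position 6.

Each term is the previous one with hhr appended.
From tthhrhhrhhr, 2 further steps: tthhrhhrhhr → tthhrhhrhhrhhr → (answer).

tthhrhhrhhrhhrhhr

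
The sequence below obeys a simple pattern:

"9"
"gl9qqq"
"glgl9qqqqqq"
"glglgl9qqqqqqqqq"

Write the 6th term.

glglglglgl9qqqqqqqqqqqqqqq

s(k+1) = gl·s(k)·qqq, so each term gains gl as a prefix and qqq as a suffix.
From glglgl9qqqqqqqqq, 2 further steps: glglgl9qqqqqqqqq → glglglgl9qqqqqqqqqqqq → (answer).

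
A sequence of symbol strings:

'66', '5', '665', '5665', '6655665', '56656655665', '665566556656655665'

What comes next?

This is a Fibonacci-style word recurrence s(k) = s(k−2)·s(k−1): e.g. 66·5 = 665.
So term 8 is 56656655665·665566556656655665.

56656655665665566556656655665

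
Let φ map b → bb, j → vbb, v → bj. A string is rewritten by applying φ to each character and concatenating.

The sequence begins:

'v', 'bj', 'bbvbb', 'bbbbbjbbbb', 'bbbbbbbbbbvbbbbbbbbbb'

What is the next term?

Replace each of the 21 characters of bbbbbbbbbbvbbbbbbbbbb in place — bb bb bb bb bb bb bb bb bb bb bj bb bb bb bb bb bb bb bb bb bb — and concatenate.

bbbbbbbbbbbbbbbbbbbbbjbbbbbbbbbbbbbbbbbbbb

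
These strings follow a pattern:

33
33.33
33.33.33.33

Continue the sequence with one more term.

Each string is two copies of the previous one joined by '.'.
Doubling 33.33.33.33 with '.' between the halves:

33.33.33.33.33.33.33.33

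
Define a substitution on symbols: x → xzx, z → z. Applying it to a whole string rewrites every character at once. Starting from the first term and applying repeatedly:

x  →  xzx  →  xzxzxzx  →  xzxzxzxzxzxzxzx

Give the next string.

Applying the rule to each of the 15 symbols of xzxzxzxzxzxzxzx gives the pieces xzx z xzx z xzx z xzx z xzx z xzx z xzx z xzx, which concatenate to the answer.

xzxzxzxzxzxzxzxzxzxzxzxzxzxzxzx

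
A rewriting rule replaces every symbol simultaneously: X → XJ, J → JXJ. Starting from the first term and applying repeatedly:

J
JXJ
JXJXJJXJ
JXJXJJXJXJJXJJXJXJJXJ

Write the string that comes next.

Rewriting the 21 symbols of JXJXJJXJXJJXJJXJXJJXJ one by one yields JXJ XJ JXJ XJ JXJ JXJ XJ JXJ XJ JXJ JXJ XJ JXJ JXJ XJ JXJ XJ JXJ JXJ XJ JXJ; concatenated:

JXJXJJXJXJJXJJXJXJJXJXJJXJJXJXJJXJJXJXJJXJXJJXJJXJXJJXJ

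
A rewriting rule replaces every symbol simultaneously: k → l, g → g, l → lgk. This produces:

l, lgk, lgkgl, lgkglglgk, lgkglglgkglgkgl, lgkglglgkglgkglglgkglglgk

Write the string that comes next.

φ(lgkglglgkglgkglglgkglglgk) expands symbol-by-symbol to lgk g l g lgk g lgk g l g lgk g l g lgk g lgk g l g lgk g lgk g l; joining the 25 pieces gives the next term.

lgkglglgkglgkglglgkglglgkglgkglglgkglgkgl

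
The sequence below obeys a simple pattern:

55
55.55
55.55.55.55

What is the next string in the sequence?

Each string is two copies of the previous one joined by '.'.
Doubling 55.55.55.55 with '.' between the halves:

55.55.55.55.55.55.55.55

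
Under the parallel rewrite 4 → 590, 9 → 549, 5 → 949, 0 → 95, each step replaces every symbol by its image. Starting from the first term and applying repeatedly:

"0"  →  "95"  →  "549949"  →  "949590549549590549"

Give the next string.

Rewriting the 18 symbols of 949590549549590549 one by one yields 549 590 549 949 549 95 949 590 549 949 590 549 949 549 95 949 590 549; concatenated:

5495905499495499594959054994959054994954995949590549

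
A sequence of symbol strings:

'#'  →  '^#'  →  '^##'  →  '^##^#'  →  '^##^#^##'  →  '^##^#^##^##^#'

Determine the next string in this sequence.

^##^#^##^##^#^##^#^##

From term 3 onward, concatenate the last term with the second-to-last: ^#·# = ^##, ^##·^# = ^##^#, …
So term 7 is ^##^#^##^##^#·^##^#^##.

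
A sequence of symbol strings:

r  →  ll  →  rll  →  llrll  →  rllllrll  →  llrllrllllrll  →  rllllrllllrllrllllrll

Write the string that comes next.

llrllrllllrllrllllrllllrllrllllrll

From term 3 onward, concatenate the second-to-last term with the last: r·ll = rll, ll·rll = llrll, …
So term 8 is llrllrllllrll·rllllrllllrllrllllrll.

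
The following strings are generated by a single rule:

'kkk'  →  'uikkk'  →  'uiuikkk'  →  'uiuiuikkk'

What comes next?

The strings grow by a fixed prefix ui each time.
One more step from uiuiuikkk gives the answer.

uiuiuiuikkk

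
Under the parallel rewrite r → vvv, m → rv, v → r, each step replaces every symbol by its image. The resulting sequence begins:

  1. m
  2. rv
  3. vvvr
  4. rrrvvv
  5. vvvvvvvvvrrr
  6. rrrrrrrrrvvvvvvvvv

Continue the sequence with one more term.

vvvvvvvvvvvvvvvvvvvvvvvvvvvrrrrrrrrr

φ(rrrrrrrrrvvvvvvvvv) expands symbol-by-symbol to vvv vvv vvv vvv vvv vvv vvv vvv vvv r r r r r r r r r; joining the 18 pieces gives the next term.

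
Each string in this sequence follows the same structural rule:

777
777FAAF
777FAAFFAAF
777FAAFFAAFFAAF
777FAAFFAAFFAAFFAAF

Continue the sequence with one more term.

The strings grow by a fixed suffix FAAF each time.
So the next term is 777FAAFFAAFFAAFFAAF·FAAF.

777FAAFFAAFFAAFFAAFFAAF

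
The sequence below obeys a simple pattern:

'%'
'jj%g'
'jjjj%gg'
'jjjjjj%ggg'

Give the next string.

s(k+1) = jj·s(k)·g, so each term gains jj as a prefix and g as a suffix.
Applying this once more to jjjjjj%ggg:

jjjjjjjj%gggg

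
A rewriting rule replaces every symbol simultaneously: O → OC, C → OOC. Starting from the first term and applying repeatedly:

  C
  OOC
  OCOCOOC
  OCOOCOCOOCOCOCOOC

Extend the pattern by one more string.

Rewriting the 17 symbols of OCOOCOCOOCOCOCOOC one by one yields OC OOC OC OC OOC OC OOC OC OC OOC OC OOC OC OOC OC OC OOC; concatenated:

OCOOCOCOCOOCOCOOCOCOCOOCOCOOCOCOOCOCOCOOC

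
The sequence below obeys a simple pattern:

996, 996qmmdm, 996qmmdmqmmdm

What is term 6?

996qmmdmqmmdmqmmdmqmmdmqmmdm

Each term is the previous one with qmmdm appended.
From 996qmmdmqmmdm, 3 further steps: 996qmmdmqmmdm → 996qmmdmqmmdmqmmdm → 996qmmdmqmmdmqmmdmqmmdm → (answer).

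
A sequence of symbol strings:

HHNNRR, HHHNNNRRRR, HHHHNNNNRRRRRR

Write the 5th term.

The n-th term is n+1 H's then n+1 N's then 2n R's (n = 1, 2, …).
At n = 5 the blocks have lengths 6, 6, 10.

HHHHHHNNNNNNRRRRRRRRRR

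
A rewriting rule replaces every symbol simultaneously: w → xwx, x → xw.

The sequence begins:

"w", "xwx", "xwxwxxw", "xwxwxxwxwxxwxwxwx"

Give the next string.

Replace each of the 17 characters of xwxwxxwxwxxwxwxwx in place — xw xwx xw xwx xw xw xwx xw xwx xw xw xwx xw xwx xw xwx xw — and concatenate.

xwxwxxwxwxxwxwxwxxwxwxxwxwxwxxwxwxxwxwxxw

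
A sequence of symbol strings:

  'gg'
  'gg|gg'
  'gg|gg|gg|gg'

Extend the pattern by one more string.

s(k+1) = s(k)·|·s(k) — each term doubles the last with '|' between the halves.
So the next term is two copies of gg|gg|gg|gg with '|' between the halves.

gg|gg|gg|gg|gg|gg|gg|gg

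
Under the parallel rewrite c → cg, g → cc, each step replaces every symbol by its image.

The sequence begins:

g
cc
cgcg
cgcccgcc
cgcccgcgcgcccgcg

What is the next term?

Rewriting the 16 symbols of cgcccgcgcgcccgcg one by one yields cg cc cg cg cg cc cg cc cg cc cg cg cg cc cg cc; concatenated:

cgcccgcgcgcccgcccgcccgcgcgcccgcc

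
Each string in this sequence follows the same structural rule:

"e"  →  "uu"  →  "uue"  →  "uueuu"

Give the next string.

uueuuuue

This is a Fibonacci-style word recurrence s(k) = s(k−1)·s(k−2): e.g. uu·e = uue.
The next term joins uueuu and uue.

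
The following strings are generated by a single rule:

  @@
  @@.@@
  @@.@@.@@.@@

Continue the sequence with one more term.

Each string is two copies of the previous one joined by '.'.
One more doubling of @@.@@.@@.@@ gives the answer.

@@.@@.@@.@@.@@.@@.@@.@@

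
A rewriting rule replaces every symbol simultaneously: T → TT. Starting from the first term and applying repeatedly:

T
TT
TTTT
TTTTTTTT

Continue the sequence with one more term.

Expanding TTTTTTTT: T→TT, T→TT, T→TT, T→TT, T→TT, T→TT, T→TT, T→TT. Concatenated: TT TT TT TT TT TT TT TT.

TTTTTTTTTTTTTTTT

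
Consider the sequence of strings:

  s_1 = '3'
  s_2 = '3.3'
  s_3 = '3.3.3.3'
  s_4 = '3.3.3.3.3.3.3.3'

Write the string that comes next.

s(k+1) = s(k)·.·s(k) — each term doubles the last with '.' between the halves.
Doubling 3.3.3.3.3.3.3.3 with '.' between the halves:

3.3.3.3.3.3.3.3.3.3.3.3.3.3.3.3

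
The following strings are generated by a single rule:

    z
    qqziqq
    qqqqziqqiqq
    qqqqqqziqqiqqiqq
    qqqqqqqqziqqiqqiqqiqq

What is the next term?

Each term wraps the previous one in qq on the left and iqq on the right.
Applying this once more to qqqqqqqqziqqiqqiqqiqq:

qqqqqqqqqqziqqiqqiqqiqqiqq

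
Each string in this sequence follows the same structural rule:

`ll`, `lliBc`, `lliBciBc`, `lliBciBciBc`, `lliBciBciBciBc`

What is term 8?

Each term is the previous one with iBc appended.
From lliBciBciBciBc, 3 further steps: lliBciBciBciBc → lliBciBciBciBciBc → lliBciBciBciBciBciBc → (answer).

lliBciBciBciBciBciBciBc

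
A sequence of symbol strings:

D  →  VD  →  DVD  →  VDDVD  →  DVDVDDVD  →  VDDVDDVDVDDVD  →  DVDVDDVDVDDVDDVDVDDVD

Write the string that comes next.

This is a Fibonacci-style word recurrence s(k) = s(k−2)·s(k−1): e.g. D·VD = DVD.
Continuing: VDDVDDVDVDDVD · DVDVDDVDVDDVDDVDVDDVD gives term 8.

VDDVDDVDVDDVDDVDVDDVDVDDVDDVDVDDVD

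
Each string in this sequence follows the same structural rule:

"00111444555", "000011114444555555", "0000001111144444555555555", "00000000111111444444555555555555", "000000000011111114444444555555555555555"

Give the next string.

The n-th term is 2n 0's then n+2 1's then n+2 4's then 3n 5's (n = 1, 2, …).
For the next term, n = 6, so the run lengths are 12, 8, 8, 18.

0000000000001111111144444444555555555555555555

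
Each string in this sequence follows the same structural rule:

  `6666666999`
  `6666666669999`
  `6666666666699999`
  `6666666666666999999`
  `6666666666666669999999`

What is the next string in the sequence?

Reading off run lengths: 6 runs 7, 9, 11, 13, 15; 9 runs 3, 4, 5, 6, 7 — each is linear in n, where the shown terms are n = 3, 4, 5, 6, 7.
For the next term, n = 8, so the run lengths are 17, 8.

6666666666666666699999999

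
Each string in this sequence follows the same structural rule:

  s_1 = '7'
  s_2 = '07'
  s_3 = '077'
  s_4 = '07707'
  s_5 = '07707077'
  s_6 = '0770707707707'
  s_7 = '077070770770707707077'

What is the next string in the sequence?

0770707707707077070770770707707707

From term 3 onward, concatenate the last term with the second-to-last: 07·7 = 077, 077·07 = 07707, …
Continuing: 077070770770707707077 · 0770707707707 gives term 8.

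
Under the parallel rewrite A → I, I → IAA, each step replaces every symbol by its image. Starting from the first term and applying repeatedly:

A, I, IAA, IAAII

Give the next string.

IAAIIIAAIAA

Rewriting each symbol of IAAII: I→IAA, A→I, A→I, I→IAA, I→IAA, which concatenates to IAA I I IAA IAA.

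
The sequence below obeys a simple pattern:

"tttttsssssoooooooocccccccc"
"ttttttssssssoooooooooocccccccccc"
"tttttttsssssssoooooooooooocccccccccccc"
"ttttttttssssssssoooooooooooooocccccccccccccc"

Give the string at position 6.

ttttttttttssssssssssoooooooooooooooooocccccccccccccccccc

The n-th term is n+2 t's then n+2 s's then 2n+2 o's then 2n+2 c's, where the shown terms are n = 3, 4, 5, 6.
At n = 8 the blocks have lengths 10, 10, 18, 18.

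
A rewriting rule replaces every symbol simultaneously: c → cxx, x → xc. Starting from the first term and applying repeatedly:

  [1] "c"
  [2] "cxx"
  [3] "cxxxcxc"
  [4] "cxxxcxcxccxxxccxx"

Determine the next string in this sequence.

Applying the rule to each of the 17 symbols of cxxxcxcxccxxxccxx gives the pieces cxx xc xc xc cxx xc cxx xc cxx cxx xc xc xc cxx cxx xc xc, which concatenate to the answer.

cxxxcxcxccxxxccxxxccxxcxxxcxcxccxxcxxxcxc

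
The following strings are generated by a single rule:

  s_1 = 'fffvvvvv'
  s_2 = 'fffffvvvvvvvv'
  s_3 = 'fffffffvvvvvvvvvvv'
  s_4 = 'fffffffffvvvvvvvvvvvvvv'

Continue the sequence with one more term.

Each string has the form f^{2n+1} v^{3n+2} (n = 1, 2, …).
At n = 5 the blocks have lengths 11, 17.

fffffffffffvvvvvvvvvvvvvvvvv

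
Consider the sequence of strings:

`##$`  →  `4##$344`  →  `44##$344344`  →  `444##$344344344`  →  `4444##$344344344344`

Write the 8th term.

s(k+1) = 4·s(k)·344, so each term gains 4 as a prefix and 344 as a suffix.
From 4444##$344344344344, 3 further steps: 4444##$344344344344 → 44444##$344344344344344 → 444444##$344344344344344344 → (answer).

4444444##$344344344344344344344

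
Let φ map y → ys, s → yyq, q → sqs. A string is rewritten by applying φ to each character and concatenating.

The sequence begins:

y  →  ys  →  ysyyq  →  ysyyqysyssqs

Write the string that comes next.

ysyyqysyssqsysyyqysyyqyyqsqsyyq

Expanding ysyyqysyssqs: y→ys, s→yyq, y→ys, y→ys, q→sqs, y→ys, s→yyq, y→ys, s→yyq, s→yyq, q→sqs, s→yyq. Concatenated: ys yyq ys ys sqs ys yyq ys yyq yyq sqs yyq.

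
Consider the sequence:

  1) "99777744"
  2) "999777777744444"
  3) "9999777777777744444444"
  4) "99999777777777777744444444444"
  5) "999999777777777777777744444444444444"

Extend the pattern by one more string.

The n-th term is n+1 9's then 3n+1 7's then 3n-1 4's (n = 1, 2, …).
Setting n = 6 gives 7, 19, 17 characters in each block.

9999999777777777777777777744444444444444444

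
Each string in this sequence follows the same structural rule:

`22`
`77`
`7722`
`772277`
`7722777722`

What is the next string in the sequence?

From term 3 onward, concatenate the last term with the second-to-last: 77·22 = 7722, 7722·77 = 772277, …
The next term joins 7722777722 and 772277.

7722777722772277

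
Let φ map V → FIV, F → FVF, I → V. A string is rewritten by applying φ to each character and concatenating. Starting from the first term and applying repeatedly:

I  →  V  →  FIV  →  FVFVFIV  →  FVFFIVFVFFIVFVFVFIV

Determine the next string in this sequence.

Rewriting the 19 symbols of FVFFIVFVFFIVFVFVFIV one by one yields FVF FIV FVF FVF V FIV FVF FIV FVF FVF V FIV FVF FIV FVF FIV FVF V FIV; concatenated:

FVFFIVFVFFVFVFIVFVFFIVFVFFVFVFIVFVFFIVFVFFIVFVFVFIV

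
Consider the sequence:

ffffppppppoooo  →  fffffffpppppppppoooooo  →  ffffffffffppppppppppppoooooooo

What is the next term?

Term n consists of 3n-2 f's, followed by 3n p's, followed by 2n o's, where the shown terms are n = 2, 3, 4.
Setting n = 5 gives 13, 15, 10 characters in each block.

fffffffffffffpppppppppppppppoooooooooo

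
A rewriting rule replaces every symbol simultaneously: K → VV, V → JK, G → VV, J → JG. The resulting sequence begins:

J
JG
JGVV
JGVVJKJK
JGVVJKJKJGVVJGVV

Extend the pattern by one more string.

Rewriting the 16 symbols of JGVVJKJKJGVVJGVV one by one yields JG VV JK JK JG VV JG VV JG VV JK JK JG VV JK JK; concatenated:

JGVVJKJKJGVVJGVVJGVVJKJKJGVVJKJK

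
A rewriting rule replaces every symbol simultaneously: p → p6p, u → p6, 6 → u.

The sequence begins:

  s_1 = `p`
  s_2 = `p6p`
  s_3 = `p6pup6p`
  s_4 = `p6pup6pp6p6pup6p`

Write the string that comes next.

Replace each of the 16 characters of p6pup6pp6p6pup6p in place — p6p u p6p p6 p6p u p6p p6p u p6p u p6p p6 p6p u p6p — and concatenate.

p6pup6pp6p6pup6pp6pup6pup6pp6p6pup6p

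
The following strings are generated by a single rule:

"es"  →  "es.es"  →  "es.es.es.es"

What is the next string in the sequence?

es.es.es.es.es.es.es.es

s(k+1) = s(k)·.·s(k) — each term doubles the last with '.' between the halves.
One more doubling of es.es.es.es gives the answer.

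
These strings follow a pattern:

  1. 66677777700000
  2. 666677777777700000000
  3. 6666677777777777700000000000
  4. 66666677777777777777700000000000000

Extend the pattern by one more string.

666666677777777777777777700000000000000000

Reading off run lengths: 6 runs 3, 4, 5, 6; 7 runs 6, 9, 12, 15; 0 runs 5, 8, 11, 14 — each is linear in n, where the shown terms are n = 2, 3, 4, 5.
At n = 6 the blocks have lengths 7, 18, 17.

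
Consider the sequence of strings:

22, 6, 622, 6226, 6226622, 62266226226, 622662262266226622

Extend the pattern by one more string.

62266226226622662262266226226

Each term (from the third on) is the previous term followed by the one before it: term 3 = 6·22 = 622.
Continuing: 622662262266226622 · 62266226226 gives term 8.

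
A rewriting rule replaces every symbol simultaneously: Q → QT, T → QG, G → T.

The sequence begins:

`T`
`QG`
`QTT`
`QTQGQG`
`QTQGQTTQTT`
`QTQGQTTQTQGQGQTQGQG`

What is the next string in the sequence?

φ(QTQGQTTQTQGQGQTQGQG) expands symbol-by-symbol to QT QG QT T QT QG QG QT QG QT T QT T QT QG QT T QT T; joining the 19 pieces gives the next term.

QTQGQTTQTQGQGQTQGQTTQTTQTQGQTTQTT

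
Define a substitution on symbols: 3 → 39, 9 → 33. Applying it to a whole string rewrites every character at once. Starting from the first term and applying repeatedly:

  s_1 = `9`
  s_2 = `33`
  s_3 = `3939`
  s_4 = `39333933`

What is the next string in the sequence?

Rewriting each symbol of 39333933: 3→39, 9→33, 3→39, 3→39, 3→39, 9→33, 3→39, 3→39, which concatenates to 39 33 39 39 39 33 39 39.

3933393939333939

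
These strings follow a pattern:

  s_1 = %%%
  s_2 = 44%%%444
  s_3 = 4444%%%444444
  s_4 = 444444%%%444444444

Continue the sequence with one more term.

Every step adds 44 to the front and 444 to the end of the previous string.
Applying this once more to 444444%%%444444444:

44444444%%%444444444444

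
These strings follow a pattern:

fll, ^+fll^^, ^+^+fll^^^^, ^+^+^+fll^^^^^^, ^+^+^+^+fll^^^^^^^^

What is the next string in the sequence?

Each term wraps the previous one in ^+ on the left and ^^ on the right.
Applying this once more to ^+^+^+^+fll^^^^^^^^:

^+^+^+^+^+fll^^^^^^^^^^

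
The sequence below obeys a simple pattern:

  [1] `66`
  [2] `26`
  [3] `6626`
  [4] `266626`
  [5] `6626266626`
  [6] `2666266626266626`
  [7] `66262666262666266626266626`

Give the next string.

266626662626662666262666262666266626266626

This is a Fibonacci-style word recurrence s(k) = s(k−2)·s(k−1): e.g. 66·26 = 6626.
So term 8 is 2666266626266626·66262666262666266626266626.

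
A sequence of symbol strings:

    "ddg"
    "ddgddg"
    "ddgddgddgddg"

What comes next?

ddgddgddgddgddgddgddgddg

Every step duplicates the string.
So the next term is two copies of ddgddgddgddg.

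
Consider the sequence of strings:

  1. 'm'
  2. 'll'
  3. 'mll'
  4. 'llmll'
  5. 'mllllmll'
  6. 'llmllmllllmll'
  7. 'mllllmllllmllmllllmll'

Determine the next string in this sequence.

llmllmllllmllmllllmllllmllmllllmll

Each term (from the third on) is the two preceding terms concatenated in order: term 3 = m·ll = mll.
The next term joins llmllmllllmll and mllllmllllmllmllllmll.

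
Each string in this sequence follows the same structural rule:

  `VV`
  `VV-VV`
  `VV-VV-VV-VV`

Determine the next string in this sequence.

Each string is two copies of the previous one joined by '-'.
So the next term is two copies of VV-VV-VV-VV with '-' between the halves.

VV-VV-VV-VV-VV-VV-VV-VV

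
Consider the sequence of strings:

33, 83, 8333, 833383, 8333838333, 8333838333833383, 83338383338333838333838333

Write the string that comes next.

From term 3 onward, concatenate the last term with the second-to-last: 83·33 = 8333, 8333·83 = 833383, …
So term 8 is 83338383338333838333838333·8333838333833383.

833383833383338383338383338333838333833383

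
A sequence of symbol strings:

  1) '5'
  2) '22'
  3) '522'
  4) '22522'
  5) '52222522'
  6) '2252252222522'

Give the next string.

522225222252252222522

Each term (from the third on) is the two preceding terms concatenated in order: term 3 = 5·22 = 522.
Continuing: 52222522 · 2252252222522 gives term 7.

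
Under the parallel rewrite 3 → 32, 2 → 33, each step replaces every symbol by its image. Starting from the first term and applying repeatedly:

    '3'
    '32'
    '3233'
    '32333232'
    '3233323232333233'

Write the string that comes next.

32333232323332333233323232333232

φ(3233323232333233) expands symbol-by-symbol to 32 33 32 32 32 33 32 33 32 33 32 32 32 33 32 32; joining the 16 pieces gives the next term.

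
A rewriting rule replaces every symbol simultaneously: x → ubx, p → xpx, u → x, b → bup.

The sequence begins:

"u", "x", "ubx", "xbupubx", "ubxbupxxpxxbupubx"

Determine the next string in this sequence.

Rewriting the 17 symbols of ubxbupxxpxxbupubx one by one yields x bup ubx bup x xpx ubx ubx xpx ubx ubx bup x xpx x bup ubx; concatenated:

xbupubxbupxxpxubxubxxpxubxubxbupxxpxxbupubx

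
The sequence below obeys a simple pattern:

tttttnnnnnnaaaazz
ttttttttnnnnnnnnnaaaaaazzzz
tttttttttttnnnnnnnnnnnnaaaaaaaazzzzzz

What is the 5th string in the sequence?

Term n consists of 3n-1 t's, followed by 3n n's, followed by 2n a's, followed by 2n-2 z's, where the shown terms are n = 2, 3, 4.
Setting n = 6 gives 17, 18, 12, 10 characters in each block.

tttttttttttttttttnnnnnnnnnnnnnnnnnnaaaaaaaaaaaazzzzzzzzzz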